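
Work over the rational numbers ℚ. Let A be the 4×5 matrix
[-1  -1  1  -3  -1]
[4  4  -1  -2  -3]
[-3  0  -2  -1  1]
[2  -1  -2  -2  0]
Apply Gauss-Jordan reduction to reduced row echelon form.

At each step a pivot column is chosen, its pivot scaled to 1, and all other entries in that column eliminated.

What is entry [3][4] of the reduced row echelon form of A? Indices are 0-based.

step 1: normalize row 0 (÷-1) = (1, 1, -1, 3, 1)
  row 1: subtract 4×row0 = (0, 0, 3, -14, -7)
  row 2: subtract -3×row0 = (0, 3, -5, 8, 4)
  row 3: subtract 2×row0 = (0, -3, 0, -8, -2)
step 2: exchange rows 1,2
step 2: normalize row 1 (÷3) = (0, 1, -5/3, 8/3, 4/3)
  row 0: subtract 1×row1 = (1, 0, 2/3, 1/3, -1/3)
  row 3: subtract -3×row1 = (0, 0, -5, 0, 2)
step 3: normalize row 2 (÷3) = (0, 0, 1, -14/3, -7/3)
  row 0: subtract 2/3×row2 = (1, 0, 0, 31/9, 11/9)
  row 1: subtract -5/3×row2 = (0, 1, 0, -46/9, -23/9)
  row 3: subtract -5×row2 = (0, 0, 0, -70/3, -29/3)
step 4: normalize row 3 (÷-70/3) = (0, 0, 0, 1, 29/70)
  row 0: subtract 31/9×row3 = (1, 0, 0, 0, -43/210)
  row 1: subtract -46/9×row3 = (0, 1, 0, 0, -46/105)
  row 2: subtract -14/3×row3 = (0, 0, 1, 0, -2/5)

M[3][4] = 29/70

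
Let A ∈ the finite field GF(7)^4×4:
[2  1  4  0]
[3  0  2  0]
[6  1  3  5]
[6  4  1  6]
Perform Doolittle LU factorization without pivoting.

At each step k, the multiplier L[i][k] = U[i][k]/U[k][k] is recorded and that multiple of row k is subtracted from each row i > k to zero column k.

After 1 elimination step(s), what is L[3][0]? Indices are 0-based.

Step 1: pivot at (0,0) is 2.
  row1 ← row1 − (5)·row0  ⇒  L[1][0]=5, U row1=(0, 2, 3, 0)
  row2 ← row2 − (3)·row0  ⇒  L[2][0]=3, U row2=(0, 5, 5, 5)
  row3 ← row3 − (3)·row0  ⇒  L[3][0]=3, U row3=(0, 1, 3, 6)

L[3][0] = 3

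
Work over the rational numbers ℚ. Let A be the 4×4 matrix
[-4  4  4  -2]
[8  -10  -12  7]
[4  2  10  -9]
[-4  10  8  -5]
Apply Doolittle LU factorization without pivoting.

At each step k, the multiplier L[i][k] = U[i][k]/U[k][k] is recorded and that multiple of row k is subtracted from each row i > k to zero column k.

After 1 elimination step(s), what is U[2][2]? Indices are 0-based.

k=0: U[0][0]=-4
  eliminate (1,0): mult=-2, new row 1: (0, -2, -4, 3); set L[1][0]=-2
  eliminate (2,0): mult=-1, new row 2: (0, 6, 14, -11); set L[2][0]=-1
  eliminate (3,0): mult=1, new row 3: (0, 6, 4, -3); set L[3][0]=1

U[2][2] = 14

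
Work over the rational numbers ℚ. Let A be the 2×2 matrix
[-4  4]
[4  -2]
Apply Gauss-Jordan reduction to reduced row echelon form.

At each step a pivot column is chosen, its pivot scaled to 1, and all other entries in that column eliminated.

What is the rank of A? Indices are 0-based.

[1] R0 /= -4  ⇒  (1, -1)
     R1 -= 4·R0  ⇒  (0, 2)
[2] R1 /= 2  ⇒  (0, 1)
     R0 -= -1·R1  ⇒  (1, 0)

rank = 2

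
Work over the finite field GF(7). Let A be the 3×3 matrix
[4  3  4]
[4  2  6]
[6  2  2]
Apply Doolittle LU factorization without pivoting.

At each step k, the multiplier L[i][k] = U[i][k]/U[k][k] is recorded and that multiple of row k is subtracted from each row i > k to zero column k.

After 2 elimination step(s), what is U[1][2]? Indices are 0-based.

U[1][2] = 2

k=0: U[0][0]=4
  eliminate (1,0): mult=1, new row 1: (0, 6, 2); set L[1][0]=1
  eliminate (2,0): mult=5, new row 2: (0, 1, 3); set L[2][0]=5
k=1: U[1][1]=6
  eliminate (2,1): mult=6, new row 2: (0, 0, 5); set L[2][1]=6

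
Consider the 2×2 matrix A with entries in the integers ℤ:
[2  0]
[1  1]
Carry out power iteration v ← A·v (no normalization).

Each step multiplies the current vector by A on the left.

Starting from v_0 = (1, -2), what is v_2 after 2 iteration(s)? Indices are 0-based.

v_2 = (4, 1)

v_0 = (1, -2).
v_1 = A·v_0 = (2, -1).
v_2 = A·v_1 = (4, 1).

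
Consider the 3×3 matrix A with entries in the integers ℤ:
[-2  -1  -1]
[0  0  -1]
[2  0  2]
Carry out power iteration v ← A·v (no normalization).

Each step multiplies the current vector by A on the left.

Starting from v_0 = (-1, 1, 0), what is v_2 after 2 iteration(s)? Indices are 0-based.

v_2 = (0, 2, -2)

v_0 = (-1, 1, 0).
v_1 = A·v_0 = (1, 0, -2).
v_2 = A·v_1 = (0, 2, -2).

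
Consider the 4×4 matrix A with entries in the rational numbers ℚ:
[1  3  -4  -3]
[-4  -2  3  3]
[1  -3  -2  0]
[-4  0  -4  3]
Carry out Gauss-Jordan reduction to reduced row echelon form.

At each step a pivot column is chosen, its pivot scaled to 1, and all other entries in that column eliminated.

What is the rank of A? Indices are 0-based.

rank = 4

[1] R0 /= 1  ⇒  (1, 3, -4, -3)
     R1 -= -4·R0  ⇒  (0, 10, -13, -9)
     R2 -= 1·R0  ⇒  (0, -6, 2, 3)
     R3 -= -4·R0  ⇒  (0, 12, -20, -9)
[2] R1 /= 10  ⇒  (0, 1, -13/10, -9/10)
     R0 -= 3·R1  ⇒  (1, 0, -1/10, -3/10)
     R2 -= -6·R1  ⇒  (0, 0, -29/5, -12/5)
     R3 -= 12·R1  ⇒  (0, 0, -22/5, 9/5)
[3] R2 /= -29/5  ⇒  (0, 0, 1, 12/29)
     R0 -= -1/10·R2  ⇒  (1, 0, 0, -15/58)
     R1 -= -13/10·R2  ⇒  (0, 1, 0, -21/58)
     R3 -= -22/5·R2  ⇒  (0, 0, 0, 105/29)
[4] R3 /= 105/29  ⇒  (0, 0, 0, 1)
     R0 -= -15/58·R3  ⇒  (1, 0, 0, 0)
     R1 -= -21/58·R3  ⇒  (0, 1, 0, 0)
     R2 -= 12/29·R3  ⇒  (0, 0, 1, 0)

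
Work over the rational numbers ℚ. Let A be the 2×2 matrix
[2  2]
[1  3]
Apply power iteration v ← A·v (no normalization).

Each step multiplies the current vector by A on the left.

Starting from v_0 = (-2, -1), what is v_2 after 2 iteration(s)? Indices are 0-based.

v_0 = (-2, -1).
v_1 = A·v_0 = (-6, -5).
v_2 = A·v_1 = (-22, -21).

v_2 = (-22, -21)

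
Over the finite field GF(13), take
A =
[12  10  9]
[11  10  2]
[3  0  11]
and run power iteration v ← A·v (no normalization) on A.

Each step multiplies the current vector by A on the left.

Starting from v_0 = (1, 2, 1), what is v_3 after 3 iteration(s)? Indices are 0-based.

v_0 = (1, 2, 1).
v_1 = A·v_0 = (2, 7, 1).
v_2 = A·v_1 = (12, 3, 4).
v_3 = A·v_2 = (2, 1, 2).

v_3 = (2, 1, 2)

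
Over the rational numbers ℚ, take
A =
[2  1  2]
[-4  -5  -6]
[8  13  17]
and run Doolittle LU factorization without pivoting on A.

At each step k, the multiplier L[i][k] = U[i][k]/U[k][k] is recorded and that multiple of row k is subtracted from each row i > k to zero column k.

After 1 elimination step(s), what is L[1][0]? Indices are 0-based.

Step 1: pivot at (0,0) is 2.
  row1 ← row1 − (-2)·row0  ⇒  L[1][0]=-2, U row1=(0, -3, -2)
  row2 ← row2 − (4)·row0  ⇒  L[2][0]=4, U row2=(0, 9, 9)

L[1][0] = -2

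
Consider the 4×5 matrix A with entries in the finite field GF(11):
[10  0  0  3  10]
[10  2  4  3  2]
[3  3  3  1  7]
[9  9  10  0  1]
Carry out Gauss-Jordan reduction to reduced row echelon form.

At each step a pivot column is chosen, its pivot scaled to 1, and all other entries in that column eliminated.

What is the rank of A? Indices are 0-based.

step 1: normalize row 0 (÷10) = (1, 0, 0, 8, 1)
  row 1: subtract 10×row0 = (0, 2, 4, 0, 3)
  row 2: subtract 3×row0 = (0, 3, 3, 10, 4)
  row 3: subtract 9×row0 = (0, 9, 10, 5, 3)
step 2: normalize row 1 (÷2) = (0, 1, 2, 0, 7)
  row 2: subtract 3×row1 = (0, 0, 8, 10, 5)
  row 3: subtract 9×row1 = (0, 0, 3, 5, 6)
step 3: normalize row 2 (÷8) = (0, 0, 1, 4, 2)
  row 1: subtract 2×row2 = (0, 1, 0, 3, 3)
  row 3: subtract 3×row2 = (0, 0, 0, 4, 0)
step 4: normalize row 3 (÷4) = (0, 0, 0, 1, 0)
  row 0: subtract 8×row3 = (1, 0, 0, 0, 1)
  row 1: subtract 3×row3 = (0, 1, 0, 0, 3)
  row 2: subtract 4×row3 = (0, 0, 1, 0, 2)

rank = 4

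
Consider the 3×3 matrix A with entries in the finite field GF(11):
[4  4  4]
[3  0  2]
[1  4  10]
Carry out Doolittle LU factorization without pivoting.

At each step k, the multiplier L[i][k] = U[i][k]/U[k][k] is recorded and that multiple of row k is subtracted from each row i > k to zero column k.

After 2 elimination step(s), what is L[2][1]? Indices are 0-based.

L[2][1] = 10

k=0: U[0][0]=4
  eliminate (1,0): mult=9, new row 1: (0, 8, 10); set L[1][0]=9
  eliminate (2,0): mult=3, new row 2: (0, 3, 9); set L[2][0]=3
k=1: U[1][1]=8
  eliminate (2,1): mult=10, new row 2: (0, 0, 8); set L[2][1]=10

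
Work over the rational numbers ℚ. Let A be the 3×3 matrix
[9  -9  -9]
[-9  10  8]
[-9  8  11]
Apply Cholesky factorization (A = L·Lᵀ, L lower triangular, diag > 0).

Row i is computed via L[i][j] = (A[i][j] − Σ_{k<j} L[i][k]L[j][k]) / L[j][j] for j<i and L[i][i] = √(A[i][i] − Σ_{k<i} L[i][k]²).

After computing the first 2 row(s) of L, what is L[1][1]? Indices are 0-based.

Step 1: L[0][0] = √(9) = 3.
  L[1][0] = (-9) / L[0][0] = -3.
Step 2: L[1][1] = √(1) = 1.

L[1][1] = 1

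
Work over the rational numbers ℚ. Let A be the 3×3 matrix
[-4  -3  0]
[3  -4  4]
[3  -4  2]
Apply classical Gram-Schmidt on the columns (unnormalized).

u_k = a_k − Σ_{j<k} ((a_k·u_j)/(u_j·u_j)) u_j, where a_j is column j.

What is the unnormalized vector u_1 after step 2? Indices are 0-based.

u_1 = (-75/17, -50/17, -50/17)

Step 1: u_0 = a_0 = (-4, 3, 3).
Step 2: u_1 = a_1 − (-6/17)·u_0 = (-75/17, -50/17, -50/17).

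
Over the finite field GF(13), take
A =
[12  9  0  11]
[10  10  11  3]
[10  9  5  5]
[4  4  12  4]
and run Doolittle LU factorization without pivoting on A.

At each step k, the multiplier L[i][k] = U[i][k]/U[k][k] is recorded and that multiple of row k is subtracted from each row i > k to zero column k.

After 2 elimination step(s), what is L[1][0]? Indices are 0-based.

L[1][0] = 3

k=0: U[0][0]=12
  eliminate (1,0): mult=3, new row 1: (0, 9, 11, 9); set L[1][0]=3
  eliminate (2,0): mult=3, new row 2: (0, 8, 5, 11); set L[2][0]=3
  eliminate (3,0): mult=9, new row 3: (0, 1, 12, 9); set L[3][0]=9
k=1: U[1][1]=9
  eliminate (2,1): mult=11, new row 2: (0, 0, 1, 3); set L[2][1]=11
  eliminate (3,1): mult=3, new row 3: (0, 0, 5, 8); set L[3][1]=3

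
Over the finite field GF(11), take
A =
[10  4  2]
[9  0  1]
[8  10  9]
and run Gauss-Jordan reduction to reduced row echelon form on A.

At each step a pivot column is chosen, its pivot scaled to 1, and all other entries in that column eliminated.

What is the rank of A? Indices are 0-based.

rank = 3

[1] R0 /= 10  ⇒  (1, 7, 9)
     R1 -= 9·R0  ⇒  (0, 3, 8)
     R2 -= 8·R0  ⇒  (0, 9, 3)
[2] R1 /= 3  ⇒  (0, 1, 10)
     R0 -= 7·R1  ⇒  (1, 0, 5)
     R2 -= 9·R1  ⇒  (0, 0, 1)
[3] R2 /= 1  ⇒  (0, 0, 1)
     R0 -= 5·R2  ⇒  (1, 0, 0)
     R1 -= 10·R2  ⇒  (0, 1, 0)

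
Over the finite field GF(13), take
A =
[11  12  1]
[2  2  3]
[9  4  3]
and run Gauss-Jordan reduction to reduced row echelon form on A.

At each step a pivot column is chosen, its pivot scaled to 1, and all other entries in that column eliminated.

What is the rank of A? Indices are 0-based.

rank = 3

[1] R0 /= 11  ⇒  (1, 7, 6)
     R1 -= 2·R0  ⇒  (0, 1, 4)
     R2 -= 9·R0  ⇒  (0, 6, 1)
[2] R1 /= 1  ⇒  (0, 1, 4)
     R0 -= 7·R1  ⇒  (1, 0, 4)
     R2 -= 6·R1  ⇒  (0, 0, 3)
[3] R2 /= 3  ⇒  (0, 0, 1)
     R0 -= 4·R2  ⇒  (1, 0, 0)
     R1 -= 4·R2  ⇒  (0, 1, 0)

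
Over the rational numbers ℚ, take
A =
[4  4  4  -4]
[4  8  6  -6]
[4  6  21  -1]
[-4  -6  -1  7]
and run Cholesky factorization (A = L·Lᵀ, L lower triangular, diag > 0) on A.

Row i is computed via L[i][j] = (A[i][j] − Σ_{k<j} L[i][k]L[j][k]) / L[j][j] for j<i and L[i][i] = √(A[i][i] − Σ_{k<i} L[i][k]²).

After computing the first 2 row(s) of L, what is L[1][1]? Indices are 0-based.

Step 1: L[0][0] = √(4) = 2.
  L[1][0] = (4) / L[0][0] = 2.
Step 2: L[1][1] = √(4) = 2.

L[1][1] = 2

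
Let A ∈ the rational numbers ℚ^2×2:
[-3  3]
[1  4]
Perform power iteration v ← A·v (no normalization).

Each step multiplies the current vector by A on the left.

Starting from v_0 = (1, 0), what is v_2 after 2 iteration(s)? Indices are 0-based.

v_0 = (1, 0).
v_1 = A·v_0 = (-3, 1).
v_2 = A·v_1 = (12, 1).

v_2 = (12, 1)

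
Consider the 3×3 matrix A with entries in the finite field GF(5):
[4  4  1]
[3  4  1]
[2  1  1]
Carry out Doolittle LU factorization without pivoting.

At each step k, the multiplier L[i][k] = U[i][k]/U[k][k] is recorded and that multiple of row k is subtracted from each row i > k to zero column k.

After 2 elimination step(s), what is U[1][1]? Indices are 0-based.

[col 0] pivot 4
  R1 -= 2*R0 → (0, 1, 4)  (L[1][0] := 2)
  R2 -= 3*R0 → (0, 4, 3)  (L[2][0] := 3)
[col 1] pivot 1
  R2 -= 4*R1 → (0, 0, 2)  (L[2][1] := 4)

U[1][1] = 1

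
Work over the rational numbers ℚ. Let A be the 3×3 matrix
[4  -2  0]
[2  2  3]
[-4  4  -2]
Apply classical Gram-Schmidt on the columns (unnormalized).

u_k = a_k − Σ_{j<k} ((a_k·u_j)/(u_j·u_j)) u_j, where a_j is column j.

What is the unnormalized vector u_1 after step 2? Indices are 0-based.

u_1 = (2/9, 28/9, 16/9)

Step 1: u_0 = a_0 = (4, 2, -4).
Step 2: u_1 = a_1 − (-5/9)·u_0 = (2/9, 28/9, 16/9).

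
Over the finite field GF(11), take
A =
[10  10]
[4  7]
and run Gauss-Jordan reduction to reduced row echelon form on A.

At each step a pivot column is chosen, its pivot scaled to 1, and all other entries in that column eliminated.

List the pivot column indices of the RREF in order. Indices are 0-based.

pivot columns: 0, 1

[1] R0 /= 10  ⇒  (1, 1)
     R1 -= 4·R0  ⇒  (0, 3)
[2] R1 /= 3  ⇒  (0, 1)
     R0 -= 1·R1  ⇒  (1, 0)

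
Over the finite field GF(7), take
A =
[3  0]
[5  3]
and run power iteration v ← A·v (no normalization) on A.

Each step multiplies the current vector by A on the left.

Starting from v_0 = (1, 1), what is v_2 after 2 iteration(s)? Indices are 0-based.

v_0 = (1, 1).
v_1 = A·v_0 = (3, 1).
v_2 = A·v_1 = (2, 4).

v_2 = (2, 4)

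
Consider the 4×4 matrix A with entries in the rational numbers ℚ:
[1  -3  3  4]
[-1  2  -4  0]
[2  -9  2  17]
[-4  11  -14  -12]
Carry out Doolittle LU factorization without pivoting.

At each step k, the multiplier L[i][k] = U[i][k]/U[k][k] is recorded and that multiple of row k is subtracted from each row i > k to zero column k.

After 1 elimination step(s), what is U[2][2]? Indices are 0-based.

k=0: U[0][0]=1
  eliminate (1,0): mult=-1, new row 1: (0, -1, -1, 4); set L[1][0]=-1
  eliminate (2,0): mult=2, new row 2: (0, -3, -4, 9); set L[2][0]=2
  eliminate (3,0): mult=-4, new row 3: (0, -1, -2, 4); set L[3][0]=-4

U[2][2] = -4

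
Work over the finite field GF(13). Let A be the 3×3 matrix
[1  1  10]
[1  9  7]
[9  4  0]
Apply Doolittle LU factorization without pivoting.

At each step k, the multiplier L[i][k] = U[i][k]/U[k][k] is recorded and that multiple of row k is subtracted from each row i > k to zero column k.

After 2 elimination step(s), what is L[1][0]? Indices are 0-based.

L[1][0] = 1

[col 0] pivot 1
  R1 -= 1*R0 → (0, 8, 10)  (L[1][0] := 1)
  R2 -= 9*R0 → (0, 8, 1)  (L[2][0] := 9)
[col 1] pivot 8
  R2 -= 1*R1 → (0, 0, 4)  (L[2][1] := 1)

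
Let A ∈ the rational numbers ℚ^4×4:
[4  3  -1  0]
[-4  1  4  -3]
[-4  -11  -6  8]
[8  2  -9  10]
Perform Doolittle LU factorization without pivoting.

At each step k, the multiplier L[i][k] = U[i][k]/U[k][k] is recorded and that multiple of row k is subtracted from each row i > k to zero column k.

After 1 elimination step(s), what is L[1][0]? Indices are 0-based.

Step 1: pivot at (0,0) is 4.
  row1 ← row1 − (-1)·row0  ⇒  L[1][0]=-1, U row1=(0, 4, 3, -3)
  row2 ← row2 − (-1)·row0  ⇒  L[2][0]=-1, U row2=(0, -8, -7, 8)
  row3 ← row3 − (2)·row0  ⇒  L[3][0]=2, U row3=(0, -4, -7, 10)

L[1][0] = -1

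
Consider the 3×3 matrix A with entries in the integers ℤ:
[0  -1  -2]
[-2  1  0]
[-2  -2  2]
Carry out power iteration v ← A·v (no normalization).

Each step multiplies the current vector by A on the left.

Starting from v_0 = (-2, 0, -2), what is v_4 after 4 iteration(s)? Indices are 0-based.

v_0 = (-2, 0, -2).
v_1 = A·v_0 = (4, 4, 0).
v_2 = A·v_1 = (-4, -4, -16).
v_3 = A·v_2 = (36, 4, -16).
v_4 = A·v_3 = (28, -68, -112).

v_4 = (28, -68, -112)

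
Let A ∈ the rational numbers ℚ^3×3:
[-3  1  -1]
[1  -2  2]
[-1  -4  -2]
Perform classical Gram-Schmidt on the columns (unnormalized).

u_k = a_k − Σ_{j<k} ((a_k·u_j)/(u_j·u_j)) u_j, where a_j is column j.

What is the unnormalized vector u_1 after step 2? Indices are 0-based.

Step 1: u_0 = a_0 = (-3, 1, -1).
Step 2: u_1 = a_1 − (-1/11)·u_0 = (8/11, -21/11, -45/11).

u_1 = (8/11, -21/11, -45/11)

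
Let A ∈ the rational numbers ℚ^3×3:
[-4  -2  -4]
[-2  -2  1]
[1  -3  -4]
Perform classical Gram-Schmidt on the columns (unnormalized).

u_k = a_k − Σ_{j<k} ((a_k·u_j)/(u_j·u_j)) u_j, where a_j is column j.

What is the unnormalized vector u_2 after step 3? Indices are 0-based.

Step 1: u_0 = a_0 = (-4, -2, 1).
Step 2: u_1 = a_1 − (3/7)·u_0 = (-2/7, -8/7, -24/7).
Step 3: u_2 = a_2 − (10/21)·u_0 − (24/23)·u_1 = (-124/69, 217/69, -62/69).

u_2 = (-124/69, 217/69, -62/69)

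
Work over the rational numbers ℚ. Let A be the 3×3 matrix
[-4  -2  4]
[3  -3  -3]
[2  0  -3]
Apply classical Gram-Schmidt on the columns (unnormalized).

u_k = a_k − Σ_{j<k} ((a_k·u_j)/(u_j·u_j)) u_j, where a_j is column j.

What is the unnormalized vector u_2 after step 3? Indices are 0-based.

u_2 = (-27/94, 9/47, -81/94)

Step 1: u_0 = a_0 = (-4, 3, 2).
Step 2: u_1 = a_1 − (-1/29)·u_0 = (-62/29, -84/29, 2/29).
Step 3: u_2 = a_2 − (-31/29)·u_0 − (-1/188)·u_1 = (-27/94, 9/47, -81/94).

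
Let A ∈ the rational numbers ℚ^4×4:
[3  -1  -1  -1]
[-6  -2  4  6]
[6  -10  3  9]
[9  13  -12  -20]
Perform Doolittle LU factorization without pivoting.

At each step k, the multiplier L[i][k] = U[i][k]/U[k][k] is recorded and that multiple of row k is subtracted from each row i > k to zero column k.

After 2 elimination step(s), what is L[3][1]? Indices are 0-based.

L[3][1] = -4

[col 0] pivot 3
  R1 -= -2*R0 → (0, -4, 2, 4)  (L[1][0] := -2)
  R2 -= 2*R0 → (0, -8, 5, 11)  (L[2][0] := 2)
  R3 -= 3*R0 → (0, 16, -9, -17)  (L[3][0] := 3)
[col 1] pivot -4
  R2 -= 2*R1 → (0, 0, 1, 3)  (L[2][1] := 2)
  R3 -= -4*R1 → (0, 0, -1, -1)  (L[3][1] := -4)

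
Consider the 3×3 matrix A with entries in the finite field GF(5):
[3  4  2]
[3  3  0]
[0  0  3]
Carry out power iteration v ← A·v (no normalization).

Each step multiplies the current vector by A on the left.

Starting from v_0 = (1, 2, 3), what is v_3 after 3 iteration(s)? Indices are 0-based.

v_3 = (1, 4, 1)

v_0 = (1, 2, 3).
v_1 = A·v_0 = (2, 4, 4).
v_2 = A·v_1 = (0, 3, 2).
v_3 = A·v_2 = (1, 4, 1).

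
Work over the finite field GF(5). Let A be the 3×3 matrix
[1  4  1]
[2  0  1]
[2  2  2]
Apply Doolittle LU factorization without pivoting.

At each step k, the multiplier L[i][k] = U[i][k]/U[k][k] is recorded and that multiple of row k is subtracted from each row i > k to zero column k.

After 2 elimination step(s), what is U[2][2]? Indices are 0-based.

U[2][2] = 2

Step 1: pivot at (0,0) is 1.
  row1 ← row1 − (2)·row0  ⇒  L[1][0]=2, U row1=(0, 2, 4)
  row2 ← row2 − (2)·row0  ⇒  L[2][0]=2, U row2=(0, 4, 0)
Step 2: pivot at (1,1) is 2.
  row2 ← row2 − (2)·row1  ⇒  L[2][1]=2, U row2=(0, 0, 2)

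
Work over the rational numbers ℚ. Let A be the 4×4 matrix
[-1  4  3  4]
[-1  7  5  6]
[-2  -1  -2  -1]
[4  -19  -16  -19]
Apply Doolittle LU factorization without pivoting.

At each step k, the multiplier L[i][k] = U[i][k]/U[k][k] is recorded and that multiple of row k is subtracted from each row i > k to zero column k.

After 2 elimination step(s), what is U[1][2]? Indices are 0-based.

U[1][2] = 2

[col 0] pivot -1
  R1 -= 1*R0 → (0, 3, 2, 2)  (L[1][0] := 1)
  R2 -= 2*R0 → (0, -9, -8, -9)  (L[2][0] := 2)
  R3 -= -4*R0 → (0, -3, -4, -3)  (L[3][0] := -4)
[col 1] pivot 3
  R2 -= -3*R1 → (0, 0, -2, -3)  (L[2][1] := -3)
  R3 -= -1*R1 → (0, 0, -2, -1)  (L[3][1] := -1)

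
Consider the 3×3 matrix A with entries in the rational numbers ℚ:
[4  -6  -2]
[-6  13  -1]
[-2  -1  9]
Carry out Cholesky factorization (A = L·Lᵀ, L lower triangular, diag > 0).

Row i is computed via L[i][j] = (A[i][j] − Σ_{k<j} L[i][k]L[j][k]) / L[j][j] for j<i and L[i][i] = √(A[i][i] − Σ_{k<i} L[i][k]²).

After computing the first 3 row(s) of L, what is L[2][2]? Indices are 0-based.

L[2][2] = 2

Step 1: L[0][0] = √(4) = 2.
  L[1][0] = (-6) / L[0][0] = -3.
Step 2: L[1][1] = √(4) = 2.
  L[2][0] = (-2) / L[0][0] = -1.
  L[2][1] = (-4) / L[1][1] = -2.
Step 3: L[2][2] = √(4) = 2.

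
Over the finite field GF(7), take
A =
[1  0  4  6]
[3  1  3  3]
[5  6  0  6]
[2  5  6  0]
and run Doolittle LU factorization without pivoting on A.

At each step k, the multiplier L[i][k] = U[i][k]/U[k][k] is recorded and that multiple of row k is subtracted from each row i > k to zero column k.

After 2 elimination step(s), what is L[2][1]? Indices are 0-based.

L[2][1] = 6

[col 0] pivot 1
  R1 -= 3*R0 → (0, 1, 5, 6)  (L[1][0] := 3)
  R2 -= 5*R0 → (0, 6, 1, 4)  (L[2][0] := 5)
  R3 -= 2*R0 → (0, 5, 5, 2)  (L[3][0] := 2)
[col 1] pivot 1
  R2 -= 6*R1 → (0, 0, 6, 3)  (L[2][1] := 6)
  R3 -= 5*R1 → (0, 0, 1, 0)  (L[3][1] := 5)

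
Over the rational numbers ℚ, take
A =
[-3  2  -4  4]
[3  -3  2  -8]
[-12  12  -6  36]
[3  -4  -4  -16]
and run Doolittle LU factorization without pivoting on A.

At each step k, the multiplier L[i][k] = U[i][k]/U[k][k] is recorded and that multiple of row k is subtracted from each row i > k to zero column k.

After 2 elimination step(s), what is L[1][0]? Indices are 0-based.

Step 1: pivot at (0,0) is -3.
  row1 ← row1 − (-1)·row0  ⇒  L[1][0]=-1, U row1=(0, -1, -2, -4)
  row2 ← row2 − (4)·row0  ⇒  L[2][0]=4, U row2=(0, 4, 10, 20)
  row3 ← row3 − (-1)·row0  ⇒  L[3][0]=-1, U row3=(0, -2, -8, -12)
Step 2: pivot at (1,1) is -1.
  row2 ← row2 − (-4)·row1  ⇒  L[2][1]=-4, U row2=(0, 0, 2, 4)
  row3 ← row3 − (2)·row1  ⇒  L[3][1]=2, U row3=(0, 0, -4, -4)

L[1][0] = -1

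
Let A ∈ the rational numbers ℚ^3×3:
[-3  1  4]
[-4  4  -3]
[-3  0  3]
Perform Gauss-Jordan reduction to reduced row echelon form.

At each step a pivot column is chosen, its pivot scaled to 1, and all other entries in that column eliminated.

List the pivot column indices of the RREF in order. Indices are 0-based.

pivot(0,0)=-3: scale R0 → (1, -1/3, -4/3)
  clear (1,0): R1 −= (-4)R0 → (0, 8/3, -25/3)
  clear (2,0): R2 −= (-3)R0 → (0, -1, -1)
pivot(1,1)=8/3: scale R1 → (0, 1, -25/8)
  clear (0,1): R0 −= (-1/3)R1 → (1, 0, -19/8)
  clear (2,1): R2 −= (-1)R1 → (0, 0, -33/8)
pivot(2,2)=-33/8: scale R2 → (0, 0, 1)
  clear (0,2): R0 −= (-19/8)R2 → (1, 0, 0)
  clear (1,2): R1 −= (-25/8)R2 → (0, 1, 0)

pivot columns: 0, 1, 2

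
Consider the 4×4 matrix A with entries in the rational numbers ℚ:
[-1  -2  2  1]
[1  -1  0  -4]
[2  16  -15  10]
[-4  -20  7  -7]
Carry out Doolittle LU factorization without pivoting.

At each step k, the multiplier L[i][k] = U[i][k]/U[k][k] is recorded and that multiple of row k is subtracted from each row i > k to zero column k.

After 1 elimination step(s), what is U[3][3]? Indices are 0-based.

[col 0] pivot -1
  R1 -= -1*R0 → (0, -3, 2, -3)  (L[1][0] := -1)
  R2 -= -2*R0 → (0, 12, -11, 12)  (L[2][0] := -2)
  R3 -= 4*R0 → (0, -12, -1, -11)  (L[3][0] := 4)

U[3][3] = -11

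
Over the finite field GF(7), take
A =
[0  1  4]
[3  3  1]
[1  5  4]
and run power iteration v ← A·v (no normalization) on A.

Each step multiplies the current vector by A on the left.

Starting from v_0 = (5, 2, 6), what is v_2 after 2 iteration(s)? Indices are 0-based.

v_0 = (5, 2, 6).
v_1 = A·v_0 = (5, 6, 4).
v_2 = A·v_1 = (1, 2, 2).

v_2 = (1, 2, 2)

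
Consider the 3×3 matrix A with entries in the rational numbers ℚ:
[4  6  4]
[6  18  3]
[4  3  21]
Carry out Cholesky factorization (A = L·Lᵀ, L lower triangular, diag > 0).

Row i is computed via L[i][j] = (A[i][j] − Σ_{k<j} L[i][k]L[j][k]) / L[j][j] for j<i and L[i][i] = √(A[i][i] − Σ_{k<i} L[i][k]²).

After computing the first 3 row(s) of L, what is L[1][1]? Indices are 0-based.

Step 1: L[0][0] = √(4) = 2.
  L[1][0] = (6) / L[0][0] = 3.
Step 2: L[1][1] = √(9) = 3.
  L[2][0] = (4) / L[0][0] = 2.
  L[2][1] = (-3) / L[1][1] = -1.
Step 3: L[2][2] = √(16) = 4.

L[1][1] = 3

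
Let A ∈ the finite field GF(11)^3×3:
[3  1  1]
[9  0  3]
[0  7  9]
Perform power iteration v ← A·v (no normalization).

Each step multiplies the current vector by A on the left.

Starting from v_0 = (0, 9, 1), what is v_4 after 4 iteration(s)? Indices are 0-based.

v_0 = (0, 9, 1).
v_1 = A·v_0 = (10, 3, 6).
v_2 = A·v_1 = (6, 9, 9).
v_3 = A·v_2 = (3, 4, 1).
v_4 = A·v_3 = (3, 8, 4).

v_4 = (3, 8, 4)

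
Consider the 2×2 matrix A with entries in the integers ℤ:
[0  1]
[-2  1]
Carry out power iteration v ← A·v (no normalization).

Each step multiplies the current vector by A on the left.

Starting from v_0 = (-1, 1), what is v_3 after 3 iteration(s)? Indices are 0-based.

v_0 = (-1, 1).
v_1 = A·v_0 = (1, 3).
v_2 = A·v_1 = (3, 1).
v_3 = A·v_2 = (1, -5).

v_3 = (1, -5)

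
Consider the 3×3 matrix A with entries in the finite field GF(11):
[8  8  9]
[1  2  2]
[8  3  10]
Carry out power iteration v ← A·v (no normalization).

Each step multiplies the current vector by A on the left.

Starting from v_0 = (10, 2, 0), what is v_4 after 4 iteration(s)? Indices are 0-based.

v_4 = (3, 9, 0)

v_0 = (10, 2, 0).
v_1 = A·v_0 = (8, 3, 9).
v_2 = A·v_1 = (4, 10, 9).
v_3 = A·v_2 = (6, 9, 9).
v_4 = A·v_3 = (3, 9, 0).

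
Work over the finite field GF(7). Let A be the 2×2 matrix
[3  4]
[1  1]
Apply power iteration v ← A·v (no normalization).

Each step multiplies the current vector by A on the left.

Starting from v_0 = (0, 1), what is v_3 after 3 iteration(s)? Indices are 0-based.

v_3 = (5, 0)

v_0 = (0, 1).
v_1 = A·v_0 = (4, 1).
v_2 = A·v_1 = (2, 5).
v_3 = A·v_2 = (5, 0).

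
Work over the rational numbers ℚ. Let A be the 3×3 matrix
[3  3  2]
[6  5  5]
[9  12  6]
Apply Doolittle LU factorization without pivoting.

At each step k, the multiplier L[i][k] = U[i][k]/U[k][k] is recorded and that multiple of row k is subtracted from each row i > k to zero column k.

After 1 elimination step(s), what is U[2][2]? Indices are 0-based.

U[2][2] = 0

k=0: U[0][0]=3
  eliminate (1,0): mult=2, new row 1: (0, -1, 1); set L[1][0]=2
  eliminate (2,0): mult=3, new row 2: (0, 3, 0); set L[2][0]=3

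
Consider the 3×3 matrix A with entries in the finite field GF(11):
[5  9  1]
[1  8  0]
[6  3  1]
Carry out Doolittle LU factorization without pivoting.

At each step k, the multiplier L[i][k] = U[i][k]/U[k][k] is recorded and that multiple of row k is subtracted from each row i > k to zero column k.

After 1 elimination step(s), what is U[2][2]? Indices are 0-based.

Step 1: pivot at (0,0) is 5.
  row1 ← row1 − (9)·row0  ⇒  L[1][0]=9, U row1=(0, 4, 2)
  row2 ← row2 − (10)·row0  ⇒  L[2][0]=10, U row2=(0, 1, 2)

U[2][2] = 2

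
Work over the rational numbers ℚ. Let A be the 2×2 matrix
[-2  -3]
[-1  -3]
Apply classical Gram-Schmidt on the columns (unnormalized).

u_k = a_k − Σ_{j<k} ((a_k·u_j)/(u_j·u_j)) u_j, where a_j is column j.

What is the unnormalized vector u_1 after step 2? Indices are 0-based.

Step 1: u_0 = a_0 = (-2, -1).
Step 2: u_1 = a_1 − (9/5)·u_0 = (3/5, -6/5).

u_1 = (3/5, -6/5)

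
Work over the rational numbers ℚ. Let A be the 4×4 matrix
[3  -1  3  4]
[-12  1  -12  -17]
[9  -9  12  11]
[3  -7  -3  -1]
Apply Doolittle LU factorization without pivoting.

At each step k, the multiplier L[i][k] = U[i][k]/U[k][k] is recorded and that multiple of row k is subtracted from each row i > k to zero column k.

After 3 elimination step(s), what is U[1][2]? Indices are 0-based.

[col 0] pivot 3
  R1 -= -4*R0 → (0, -3, 0, -1)  (L[1][0] := -4)
  R2 -= 3*R0 → (0, -6, 3, -1)  (L[2][0] := 3)
  R3 -= 1*R0 → (0, -6, -6, -5)  (L[3][0] := 1)
[col 1] pivot -3
  R2 -= 2*R1 → (0, 0, 3, 1)  (L[2][1] := 2)
  R3 -= 2*R1 → (0, 0, -6, -3)  (L[3][1] := 2)
[col 2] pivot 3
  R3 -= -2*R2 → (0, 0, 0, -1)  (L[3][2] := -2)

U[1][2] = 0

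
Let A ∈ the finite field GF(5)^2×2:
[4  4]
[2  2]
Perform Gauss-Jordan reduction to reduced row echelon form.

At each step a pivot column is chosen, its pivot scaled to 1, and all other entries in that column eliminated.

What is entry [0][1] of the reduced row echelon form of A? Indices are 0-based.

step 1: normalize row 0 (÷4) = (1, 1)
  row 1: subtract 2×row0 = (0, 0)
skip col 1 (zero from row 1)

M[0][1] = 1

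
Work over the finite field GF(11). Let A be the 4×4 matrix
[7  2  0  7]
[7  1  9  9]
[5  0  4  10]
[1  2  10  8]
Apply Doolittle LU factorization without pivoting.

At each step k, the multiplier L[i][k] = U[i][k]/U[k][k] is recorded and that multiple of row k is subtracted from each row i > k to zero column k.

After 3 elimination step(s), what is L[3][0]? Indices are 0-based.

k=0: U[0][0]=7
  eliminate (1,0): mult=1, new row 1: (0, 10, 9, 2); set L[1][0]=1
  eliminate (2,0): mult=7, new row 2: (0, 8, 4, 5); set L[2][0]=7
  eliminate (3,0): mult=8, new row 3: (0, 8, 10, 7); set L[3][0]=8
k=1: U[1][1]=10
  eliminate (2,1): mult=3, new row 2: (0, 0, 10, 10); set L[2][1]=3
  eliminate (3,1): mult=3, new row 3: (0, 0, 5, 1); set L[3][1]=3
k=2: U[2][2]=10
  eliminate (3,2): mult=6, new row 3: (0, 0, 0, 7); set L[3][2]=6

L[3][0] = 8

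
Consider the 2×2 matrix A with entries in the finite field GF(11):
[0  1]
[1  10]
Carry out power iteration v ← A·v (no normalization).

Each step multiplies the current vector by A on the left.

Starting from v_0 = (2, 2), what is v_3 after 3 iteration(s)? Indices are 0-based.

v_3 = (2, 9)

v_0 = (2, 2).
v_1 = A·v_0 = (2, 0).
v_2 = A·v_1 = (0, 2).
v_3 = A·v_2 = (2, 9).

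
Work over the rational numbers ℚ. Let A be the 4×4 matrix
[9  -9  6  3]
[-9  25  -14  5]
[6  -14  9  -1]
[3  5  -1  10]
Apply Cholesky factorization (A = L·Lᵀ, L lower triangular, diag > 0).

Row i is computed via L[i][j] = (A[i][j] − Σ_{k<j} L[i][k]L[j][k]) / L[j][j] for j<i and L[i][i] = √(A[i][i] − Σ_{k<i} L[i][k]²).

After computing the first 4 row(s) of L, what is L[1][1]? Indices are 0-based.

Step 1: L[0][0] = √(9) = 3.
  L[1][0] = (-9) / L[0][0] = -3.
Step 2: L[1][1] = √(16) = 4.
  L[2][0] = (6) / L[0][0] = 2.
  L[2][1] = (-8) / L[1][1] = -2.
Step 3: L[2][2] = √(1) = 1.
  L[3][0] = (3) / L[0][0] = 1.
  L[3][1] = (8) / L[1][1] = 2.
  L[3][2] = (1) / L[2][2] = 1.
Step 4: L[3][3] = √(4) = 2.

L[1][1] = 4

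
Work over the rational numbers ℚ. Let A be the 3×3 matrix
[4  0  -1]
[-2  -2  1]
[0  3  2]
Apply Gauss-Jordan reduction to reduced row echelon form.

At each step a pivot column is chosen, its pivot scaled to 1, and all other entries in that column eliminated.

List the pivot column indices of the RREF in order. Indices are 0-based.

step 1: normalize row 0 (÷4) = (1, 0, -1/4)
  row 1: subtract -2×row0 = (0, -2, 1/2)
step 2: normalize row 1 (÷-2) = (0, 1, -1/4)
  row 2: subtract 3×row1 = (0, 0, 11/4)
step 3: normalize row 2 (÷11/4) = (0, 0, 1)
  row 0: subtract -1/4×row2 = (1, 0, 0)
  row 1: subtract -1/4×row2 = (0, 1, 0)

pivot columns: 0, 1, 2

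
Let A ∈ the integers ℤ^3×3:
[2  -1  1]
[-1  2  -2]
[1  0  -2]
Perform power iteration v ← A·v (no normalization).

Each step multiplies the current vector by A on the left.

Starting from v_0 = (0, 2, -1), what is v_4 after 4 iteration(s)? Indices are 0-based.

v_4 = (-118, 122, -46)

v_0 = (0, 2, -1).
v_1 = A·v_0 = (-3, 6, 2).
v_2 = A·v_1 = (-10, 11, -7).
v_3 = A·v_2 = (-38, 46, 4).
v_4 = A·v_3 = (-118, 122, -46).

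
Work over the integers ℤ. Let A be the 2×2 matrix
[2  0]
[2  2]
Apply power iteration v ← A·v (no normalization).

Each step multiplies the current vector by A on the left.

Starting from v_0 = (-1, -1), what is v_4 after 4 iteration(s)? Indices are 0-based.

v_4 = (-16, -80)

v_0 = (-1, -1).
v_1 = A·v_0 = (-2, -4).
v_2 = A·v_1 = (-4, -12).
v_3 = A·v_2 = (-8, -32).
v_4 = A·v_3 = (-16, -80).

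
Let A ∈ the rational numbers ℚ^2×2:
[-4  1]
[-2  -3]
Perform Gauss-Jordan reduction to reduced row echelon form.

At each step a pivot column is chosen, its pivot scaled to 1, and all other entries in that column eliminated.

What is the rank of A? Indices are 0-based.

step 1: normalize row 0 (÷-4) = (1, -1/4)
  row 1: subtract -2×row0 = (0, -7/2)
step 2: normalize row 1 (÷-7/2) = (0, 1)
  row 0: subtract -1/4×row1 = (1, 0)

rank = 2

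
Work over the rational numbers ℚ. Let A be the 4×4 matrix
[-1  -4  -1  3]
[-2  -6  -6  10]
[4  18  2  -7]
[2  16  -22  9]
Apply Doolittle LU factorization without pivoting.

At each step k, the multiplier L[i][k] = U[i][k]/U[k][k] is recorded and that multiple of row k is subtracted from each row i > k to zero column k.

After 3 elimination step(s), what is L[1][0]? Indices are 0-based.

L[1][0] = 2

k=0: U[0][0]=-1
  eliminate (1,0): mult=2, new row 1: (0, 2, -4, 4); set L[1][0]=2
  eliminate (2,0): mult=-4, new row 2: (0, 2, -2, 5); set L[2][0]=-4
  eliminate (3,0): mult=-2, new row 3: (0, 8, -24, 15); set L[3][0]=-2
k=1: U[1][1]=2
  eliminate (2,1): mult=1, new row 2: (0, 0, 2, 1); set L[2][1]=1
  eliminate (3,1): mult=4, new row 3: (0, 0, -8, -1); set L[3][1]=4
k=2: U[2][2]=2
  eliminate (3,2): mult=-4, new row 3: (0, 0, 0, 3); set L[3][2]=-4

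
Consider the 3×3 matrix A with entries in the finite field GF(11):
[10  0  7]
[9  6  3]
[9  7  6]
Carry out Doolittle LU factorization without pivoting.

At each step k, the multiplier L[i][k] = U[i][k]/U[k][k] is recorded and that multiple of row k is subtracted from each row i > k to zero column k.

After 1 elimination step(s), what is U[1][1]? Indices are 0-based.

U[1][1] = 6

[col 0] pivot 10
  R1 -= 2*R0 → (0, 6, 0)  (L[1][0] := 2)
  R2 -= 2*R0 → (0, 7, 3)  (L[2][0] := 2)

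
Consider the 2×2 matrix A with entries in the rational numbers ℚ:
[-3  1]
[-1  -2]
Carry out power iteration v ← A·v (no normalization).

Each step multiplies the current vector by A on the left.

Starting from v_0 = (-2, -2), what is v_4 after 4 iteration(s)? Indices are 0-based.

v_0 = (-2, -2).
v_1 = A·v_0 = (4, 6).
v_2 = A·v_1 = (-6, -16).
v_3 = A·v_2 = (2, 38).
v_4 = A·v_3 = (32, -78).

v_4 = (32, -78)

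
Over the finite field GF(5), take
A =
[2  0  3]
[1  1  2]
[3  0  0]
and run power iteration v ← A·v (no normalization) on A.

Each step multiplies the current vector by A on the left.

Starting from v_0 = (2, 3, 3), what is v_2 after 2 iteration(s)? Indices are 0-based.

v_0 = (2, 3, 3).
v_1 = A·v_0 = (3, 1, 1).
v_2 = A·v_1 = (4, 1, 4).

v_2 = (4, 1, 4)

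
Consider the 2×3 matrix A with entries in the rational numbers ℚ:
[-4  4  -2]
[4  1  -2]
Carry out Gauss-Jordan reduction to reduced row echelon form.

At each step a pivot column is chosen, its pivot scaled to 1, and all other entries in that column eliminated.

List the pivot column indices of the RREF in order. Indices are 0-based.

[1] R0 /= -4  ⇒  (1, -1, 1/2)
     R1 -= 4·R0  ⇒  (0, 5, -4)
[2] R1 /= 5  ⇒  (0, 1, -4/5)
     R0 -= -1·R1  ⇒  (1, 0, -3/10)

pivot columns: 0, 1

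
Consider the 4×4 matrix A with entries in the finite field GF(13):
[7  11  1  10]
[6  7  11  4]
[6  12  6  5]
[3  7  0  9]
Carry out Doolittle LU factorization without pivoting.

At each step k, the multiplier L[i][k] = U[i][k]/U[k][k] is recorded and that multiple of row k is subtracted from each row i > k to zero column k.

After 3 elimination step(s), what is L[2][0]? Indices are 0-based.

[col 0] pivot 7
  R1 -= 12*R0 → (0, 5, 12, 1)  (L[1][0] := 12)
  R2 -= 12*R0 → (0, 10, 7, 2)  (L[2][0] := 12)
  R3 -= 6*R0 → (0, 6, 7, 1)  (L[3][0] := 6)
[col 1] pivot 5
  R2 -= 2*R1 → (0, 0, 9, 0)  (L[2][1] := 2)
  R3 -= 9*R1 → (0, 0, 3, 5)  (L[3][1] := 9)
[col 2] pivot 9
  R3 -= 9*R2 → (0, 0, 0, 5)  (L[3][2] := 9)

L[2][0] = 12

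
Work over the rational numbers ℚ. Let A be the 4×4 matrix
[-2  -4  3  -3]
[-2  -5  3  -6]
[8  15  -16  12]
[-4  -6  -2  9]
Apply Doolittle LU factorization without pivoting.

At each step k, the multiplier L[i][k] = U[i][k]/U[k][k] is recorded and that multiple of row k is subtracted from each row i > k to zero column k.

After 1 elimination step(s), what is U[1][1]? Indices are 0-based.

[col 0] pivot -2
  R1 -= 1*R0 → (0, -1, 0, -3)  (L[1][0] := 1)
  R2 -= -4*R0 → (0, -1, -4, 0)  (L[2][0] := -4)
  R3 -= 2*R0 → (0, 2, -8, 15)  (L[3][0] := 2)

U[1][1] = -1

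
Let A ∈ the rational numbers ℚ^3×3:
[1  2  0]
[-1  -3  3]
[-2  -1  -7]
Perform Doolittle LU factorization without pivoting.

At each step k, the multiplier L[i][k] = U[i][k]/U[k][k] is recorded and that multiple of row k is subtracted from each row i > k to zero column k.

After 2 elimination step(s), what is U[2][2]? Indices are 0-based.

U[2][2] = 2

k=0: U[0][0]=1
  eliminate (1,0): mult=-1, new row 1: (0, -1, 3); set L[1][0]=-1
  eliminate (2,0): mult=-2, new row 2: (0, 3, -7); set L[2][0]=-2
k=1: U[1][1]=-1
  eliminate (2,1): mult=-3, new row 2: (0, 0, 2); set L[2][1]=-3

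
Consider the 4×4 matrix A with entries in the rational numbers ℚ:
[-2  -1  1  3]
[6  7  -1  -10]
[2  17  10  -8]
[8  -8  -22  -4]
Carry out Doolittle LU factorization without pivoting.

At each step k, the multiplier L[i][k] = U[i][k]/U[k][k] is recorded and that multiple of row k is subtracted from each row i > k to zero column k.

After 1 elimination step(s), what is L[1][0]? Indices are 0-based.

k=0: U[0][0]=-2
  eliminate (1,0): mult=-3, new row 1: (0, 4, 2, -1); set L[1][0]=-3
  eliminate (2,0): mult=-1, new row 2: (0, 16, 11, -5); set L[2][0]=-1
  eliminate (3,0): mult=-4, new row 3: (0, -12, -18, 8); set L[3][0]=-4

L[1][0] = -3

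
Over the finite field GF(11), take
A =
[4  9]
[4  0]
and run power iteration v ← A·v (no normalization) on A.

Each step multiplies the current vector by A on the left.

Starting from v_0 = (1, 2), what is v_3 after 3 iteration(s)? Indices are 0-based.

v_0 = (1, 2).
v_1 = A·v_0 = (0, 4).
v_2 = A·v_1 = (3, 0).
v_3 = A·v_2 = (1, 1).

v_3 = (1, 1)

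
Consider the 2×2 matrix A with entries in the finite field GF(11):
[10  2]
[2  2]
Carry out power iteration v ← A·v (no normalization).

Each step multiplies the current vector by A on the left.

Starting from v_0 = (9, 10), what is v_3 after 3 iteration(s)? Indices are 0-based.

v_3 = (10, 7)

v_0 = (9, 10).
v_1 = A·v_0 = (0, 5).
v_2 = A·v_1 = (10, 10).
v_3 = A·v_2 = (10, 7).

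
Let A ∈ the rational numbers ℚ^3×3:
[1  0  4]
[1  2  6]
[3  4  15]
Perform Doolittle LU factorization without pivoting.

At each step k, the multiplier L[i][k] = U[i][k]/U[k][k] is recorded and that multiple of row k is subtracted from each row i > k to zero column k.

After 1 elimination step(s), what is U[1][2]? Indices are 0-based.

U[1][2] = 2

[col 0] pivot 1
  R1 -= 1*R0 → (0, 2, 2)  (L[1][0] := 1)
  R2 -= 3*R0 → (0, 4, 3)  (L[2][0] := 3)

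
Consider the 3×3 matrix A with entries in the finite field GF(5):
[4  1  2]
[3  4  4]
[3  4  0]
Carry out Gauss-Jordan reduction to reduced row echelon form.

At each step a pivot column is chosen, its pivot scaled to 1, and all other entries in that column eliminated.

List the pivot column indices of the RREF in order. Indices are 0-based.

pivot columns: 0, 1, 2

[1] R0 /= 4  ⇒  (1, 4, 3)
     R1 -= 3·R0  ⇒  (0, 2, 0)
     R2 -= 3·R0  ⇒  (0, 2, 1)
[2] R1 /= 2  ⇒  (0, 1, 0)
     R0 -= 4·R1  ⇒  (1, 0, 3)
     R2 -= 2·R1  ⇒  (0, 0, 1)
[3] R2 /= 1  ⇒  (0, 0, 1)
     R0 -= 3·R2  ⇒  (1, 0, 0)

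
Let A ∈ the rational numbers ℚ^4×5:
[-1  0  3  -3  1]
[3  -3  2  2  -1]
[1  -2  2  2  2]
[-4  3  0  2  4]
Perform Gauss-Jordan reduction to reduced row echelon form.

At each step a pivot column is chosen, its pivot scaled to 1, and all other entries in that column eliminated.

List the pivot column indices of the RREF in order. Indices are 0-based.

pivot columns: 0, 1, 2, 3

[1] R0 /= -1  ⇒  (1, 0, -3, 3, -1)
     R1 -= 3·R0  ⇒  (0, -3, 11, -7, 2)
     R2 -= 1·R0  ⇒  (0, -2, 5, -1, 3)
     R3 -= -4·R0  ⇒  (0, 3, -12, 14, 0)
[2] R1 /= -3  ⇒  (0, 1, -11/3, 7/3, -2/3)
     R2 -= -2·R1  ⇒  (0, 0, -7/3, 11/3, 5/3)
     R3 -= 3·R1  ⇒  (0, 0, -1, 7, 2)
[3] R2 /= -7/3  ⇒  (0, 0, 1, -11/7, -5/7)
     R0 -= -3·R2  ⇒  (1, 0, 0, -12/7, -22/7)
     R1 -= -11/3·R2  ⇒  (0, 1, 0, -24/7, -23/7)
     R3 -= -1·R2  ⇒  (0, 0, 0, 38/7, 9/7)
[4] R3 /= 38/7  ⇒  (0, 0, 0, 1, 9/38)
     R0 -= -12/7·R3  ⇒  (1, 0, 0, 0, -52/19)
     R1 -= -24/7·R3  ⇒  (0, 1, 0, 0, -47/19)
     R2 -= -11/7·R3  ⇒  (0, 0, 1, 0, -13/38)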